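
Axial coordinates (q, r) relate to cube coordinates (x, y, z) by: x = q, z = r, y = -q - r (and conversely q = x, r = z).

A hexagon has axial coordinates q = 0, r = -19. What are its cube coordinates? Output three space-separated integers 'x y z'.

x = q = 0
z = r = -19
y = -x - z = -(0) - (-19) = 19

Answer: 0 19 -19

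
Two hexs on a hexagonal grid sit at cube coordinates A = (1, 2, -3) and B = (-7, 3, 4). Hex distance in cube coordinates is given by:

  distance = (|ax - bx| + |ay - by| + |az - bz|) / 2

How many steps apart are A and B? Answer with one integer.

|ax - bx| = |1 - (-7)| = 8
|ay - by| = |2 - 3| = 1
|az - bz| = |-3 - 4| = 7
distance = (8 + 1 + 7) / 2 = 16 / 2 = 8

Answer: 8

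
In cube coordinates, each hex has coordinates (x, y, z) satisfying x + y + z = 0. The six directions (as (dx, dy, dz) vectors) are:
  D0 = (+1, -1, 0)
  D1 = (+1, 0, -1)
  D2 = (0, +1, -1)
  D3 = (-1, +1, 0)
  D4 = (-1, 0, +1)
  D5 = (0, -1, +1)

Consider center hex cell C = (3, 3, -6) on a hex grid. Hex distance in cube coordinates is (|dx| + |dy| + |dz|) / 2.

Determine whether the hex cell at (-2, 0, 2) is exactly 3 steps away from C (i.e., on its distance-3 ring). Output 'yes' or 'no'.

Answer: no

Derivation:
|px - cx| = |-2 - 3| = 5
|py - cy| = |0 - 3| = 3
|pz - cz| = |2 - (-6)| = 8
distance = (5+3+8)/2 = 16/2 = 8
radius = 3; distance != radius -> no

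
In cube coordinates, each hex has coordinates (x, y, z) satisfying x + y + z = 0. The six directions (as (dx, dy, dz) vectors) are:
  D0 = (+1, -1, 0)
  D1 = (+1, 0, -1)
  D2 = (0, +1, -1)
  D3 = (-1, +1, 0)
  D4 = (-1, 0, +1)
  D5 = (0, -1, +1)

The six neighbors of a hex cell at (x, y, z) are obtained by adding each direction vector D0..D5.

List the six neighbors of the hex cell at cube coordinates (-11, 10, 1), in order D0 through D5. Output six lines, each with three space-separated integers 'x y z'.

Center: (-11, 10, 1). Add each direction:
  D0: (-11, 10, 1) + (1, -1, 0) = (-10, 9, 1)
  D1: (-11, 10, 1) + (1, 0, -1) = (-10, 10, 0)
  D2: (-11, 10, 1) + (0, 1, -1) = (-11, 11, 0)
  D3: (-11, 10, 1) + (-1, 1, 0) = (-12, 11, 1)
  D4: (-11, 10, 1) + (-1, 0, 1) = (-12, 10, 2)
  D5: (-11, 10, 1) + (0, -1, 1) = (-11, 9, 2)

Answer: -10 9 1
-10 10 0
-11 11 0
-12 11 1
-12 10 2
-11 9 2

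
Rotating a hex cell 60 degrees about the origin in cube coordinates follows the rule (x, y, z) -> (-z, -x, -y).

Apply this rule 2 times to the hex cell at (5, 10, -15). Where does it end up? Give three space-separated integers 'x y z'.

Start: (5, 10, -15)
Step 1: (5, 10, -15) -> (-(-15), -(5), -(10)) = (15, -5, -10)
Step 2: (15, -5, -10) -> (-(-10), -(15), -(-5)) = (10, -15, 5)

Answer: 10 -15 5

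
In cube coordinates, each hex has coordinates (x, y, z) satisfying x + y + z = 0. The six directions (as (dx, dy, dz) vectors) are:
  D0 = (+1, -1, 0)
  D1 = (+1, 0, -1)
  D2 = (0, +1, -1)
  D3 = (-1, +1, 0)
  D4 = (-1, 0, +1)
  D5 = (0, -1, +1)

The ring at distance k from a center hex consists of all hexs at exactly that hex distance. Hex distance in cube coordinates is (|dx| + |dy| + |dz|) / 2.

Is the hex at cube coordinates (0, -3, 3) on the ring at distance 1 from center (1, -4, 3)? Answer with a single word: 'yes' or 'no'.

|px - cx| = |0 - 1| = 1
|py - cy| = |-3 - (-4)| = 1
|pz - cz| = |3 - 3| = 0
distance = (1+1+0)/2 = 2/2 = 1
radius = 1; distance == radius -> yes

Answer: yes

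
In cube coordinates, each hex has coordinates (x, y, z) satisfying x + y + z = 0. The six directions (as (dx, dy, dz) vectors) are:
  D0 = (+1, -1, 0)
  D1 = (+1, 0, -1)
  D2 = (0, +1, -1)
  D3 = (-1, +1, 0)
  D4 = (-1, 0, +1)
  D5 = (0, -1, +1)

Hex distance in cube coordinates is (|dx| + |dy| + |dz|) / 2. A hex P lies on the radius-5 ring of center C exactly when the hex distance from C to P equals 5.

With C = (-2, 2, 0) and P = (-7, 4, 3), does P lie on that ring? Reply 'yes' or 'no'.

|px - cx| = |-7 - (-2)| = 5
|py - cy| = |4 - 2| = 2
|pz - cz| = |3 - 0| = 3
distance = (5+2+3)/2 = 10/2 = 5
radius = 5; distance == radius -> yes

Answer: yes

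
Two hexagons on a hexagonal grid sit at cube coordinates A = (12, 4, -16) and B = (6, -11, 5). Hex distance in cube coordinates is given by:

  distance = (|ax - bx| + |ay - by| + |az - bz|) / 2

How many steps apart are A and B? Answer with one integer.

Answer: 21

Derivation:
|ax - bx| = |12 - 6| = 6
|ay - by| = |4 - (-11)| = 15
|az - bz| = |-16 - 5| = 21
distance = (6 + 15 + 21) / 2 = 42 / 2 = 21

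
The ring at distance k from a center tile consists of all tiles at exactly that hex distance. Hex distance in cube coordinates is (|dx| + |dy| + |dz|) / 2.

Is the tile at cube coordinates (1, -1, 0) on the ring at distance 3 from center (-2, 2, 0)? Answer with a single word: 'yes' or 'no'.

|px - cx| = |1 - (-2)| = 3
|py - cy| = |-1 - 2| = 3
|pz - cz| = |0 - 0| = 0
distance = (3+3+0)/2 = 6/2 = 3
radius = 3; distance == radius -> yes

Answer: yes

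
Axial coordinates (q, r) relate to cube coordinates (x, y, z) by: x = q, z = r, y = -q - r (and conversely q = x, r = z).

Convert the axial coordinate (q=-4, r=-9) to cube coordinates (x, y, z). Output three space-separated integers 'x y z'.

x = q = -4
z = r = -9
y = -x - z = -(-4) - (-9) = 13

Answer: -4 13 -9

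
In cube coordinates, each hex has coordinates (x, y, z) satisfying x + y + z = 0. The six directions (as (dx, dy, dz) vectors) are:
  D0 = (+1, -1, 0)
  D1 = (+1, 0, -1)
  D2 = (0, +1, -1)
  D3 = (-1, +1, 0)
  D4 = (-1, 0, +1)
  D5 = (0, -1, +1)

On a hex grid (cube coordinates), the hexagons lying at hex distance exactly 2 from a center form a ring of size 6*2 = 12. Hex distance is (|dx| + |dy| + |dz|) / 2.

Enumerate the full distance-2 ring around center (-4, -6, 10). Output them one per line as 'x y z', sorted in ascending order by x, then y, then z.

Answer: -6 -6 12
-6 -5 11
-6 -4 10
-5 -7 12
-5 -4 9
-4 -8 12
-4 -4 8
-3 -8 11
-3 -5 8
-2 -8 10
-2 -7 9
-2 -6 8

Derivation:
Walk ring at distance 2 from (-4, -6, 10):
Start at center + D4*2 = (-6, -6, 12)
  hex 0: (-6, -6, 12)
  hex 1: (-5, -7, 12)
  hex 2: (-4, -8, 12)
  hex 3: (-3, -8, 11)
  hex 4: (-2, -8, 10)
  hex 5: (-2, -7, 9)
  hex 6: (-2, -6, 8)
  hex 7: (-3, -5, 8)
  hex 8: (-4, -4, 8)
  hex 9: (-5, -4, 9)
  hex 10: (-6, -4, 10)
  hex 11: (-6, -5, 11)
Sorted: 12 hexes.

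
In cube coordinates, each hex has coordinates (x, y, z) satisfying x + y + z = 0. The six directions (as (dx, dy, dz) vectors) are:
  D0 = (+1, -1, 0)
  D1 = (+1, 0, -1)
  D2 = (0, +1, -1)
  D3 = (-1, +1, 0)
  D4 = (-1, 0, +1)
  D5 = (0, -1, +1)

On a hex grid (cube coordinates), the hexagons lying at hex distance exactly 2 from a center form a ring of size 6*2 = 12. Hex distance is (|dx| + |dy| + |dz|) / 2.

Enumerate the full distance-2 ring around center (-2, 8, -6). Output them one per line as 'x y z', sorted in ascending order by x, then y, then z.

Answer: -4 8 -4
-4 9 -5
-4 10 -6
-3 7 -4
-3 10 -7
-2 6 -4
-2 10 -8
-1 6 -5
-1 9 -8
0 6 -6
0 7 -7
0 8 -8

Derivation:
Walk ring at distance 2 from (-2, 8, -6):
Start at center + D4*2 = (-4, 8, -4)
  hex 0: (-4, 8, -4)
  hex 1: (-3, 7, -4)
  hex 2: (-2, 6, -4)
  hex 3: (-1, 6, -5)
  hex 4: (0, 6, -6)
  hex 5: (0, 7, -7)
  hex 6: (0, 8, -8)
  hex 7: (-1, 9, -8)
  hex 8: (-2, 10, -8)
  hex 9: (-3, 10, -7)
  hex 10: (-4, 10, -6)
  hex 11: (-4, 9, -5)
Sorted: 12 hexes.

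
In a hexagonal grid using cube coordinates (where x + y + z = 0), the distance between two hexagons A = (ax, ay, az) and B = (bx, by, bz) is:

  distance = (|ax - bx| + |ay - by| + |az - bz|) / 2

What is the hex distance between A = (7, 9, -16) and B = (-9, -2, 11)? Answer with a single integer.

|ax - bx| = |7 - (-9)| = 16
|ay - by| = |9 - (-2)| = 11
|az - bz| = |-16 - 11| = 27
distance = (16 + 11 + 27) / 2 = 54 / 2 = 27

Answer: 27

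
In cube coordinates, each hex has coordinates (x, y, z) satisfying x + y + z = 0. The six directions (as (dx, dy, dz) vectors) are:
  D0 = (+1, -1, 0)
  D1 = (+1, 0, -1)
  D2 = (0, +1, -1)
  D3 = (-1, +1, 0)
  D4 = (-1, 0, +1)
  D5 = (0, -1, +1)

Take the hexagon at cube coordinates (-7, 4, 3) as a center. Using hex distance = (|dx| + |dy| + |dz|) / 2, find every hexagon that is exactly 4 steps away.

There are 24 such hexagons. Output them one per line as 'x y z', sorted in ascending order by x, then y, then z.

Walk ring at distance 4 from (-7, 4, 3):
Start at center + D4*4 = (-11, 4, 7)
  hex 0: (-11, 4, 7)
  hex 1: (-10, 3, 7)
  hex 2: (-9, 2, 7)
  hex 3: (-8, 1, 7)
  hex 4: (-7, 0, 7)
  hex 5: (-6, 0, 6)
  hex 6: (-5, 0, 5)
  hex 7: (-4, 0, 4)
  hex 8: (-3, 0, 3)
  hex 9: (-3, 1, 2)
  hex 10: (-3, 2, 1)
  hex 11: (-3, 3, 0)
  hex 12: (-3, 4, -1)
  hex 13: (-4, 5, -1)
  hex 14: (-5, 6, -1)
  hex 15: (-6, 7, -1)
  hex 16: (-7, 8, -1)
  hex 17: (-8, 8, 0)
  hex 18: (-9, 8, 1)
  hex 19: (-10, 8, 2)
  hex 20: (-11, 8, 3)
  hex 21: (-11, 7, 4)
  hex 22: (-11, 6, 5)
  hex 23: (-11, 5, 6)
Sorted: 24 hexes.

Answer: -11 4 7
-11 5 6
-11 6 5
-11 7 4
-11 8 3
-10 3 7
-10 8 2
-9 2 7
-9 8 1
-8 1 7
-8 8 0
-7 0 7
-7 8 -1
-6 0 6
-6 7 -1
-5 0 5
-5 6 -1
-4 0 4
-4 5 -1
-3 0 3
-3 1 2
-3 2 1
-3 3 0
-3 4 -1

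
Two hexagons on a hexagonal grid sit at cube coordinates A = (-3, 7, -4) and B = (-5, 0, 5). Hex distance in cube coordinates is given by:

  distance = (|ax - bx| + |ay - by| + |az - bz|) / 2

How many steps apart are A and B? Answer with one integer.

Answer: 9

Derivation:
|ax - bx| = |-3 - (-5)| = 2
|ay - by| = |7 - 0| = 7
|az - bz| = |-4 - 5| = 9
distance = (2 + 7 + 9) / 2 = 18 / 2 = 9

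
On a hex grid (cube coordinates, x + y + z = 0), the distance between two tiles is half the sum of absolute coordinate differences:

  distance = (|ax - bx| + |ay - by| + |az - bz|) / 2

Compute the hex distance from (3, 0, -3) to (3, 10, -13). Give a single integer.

|ax - bx| = |3 - 3| = 0
|ay - by| = |0 - 10| = 10
|az - bz| = |-3 - (-13)| = 10
distance = (0 + 10 + 10) / 2 = 20 / 2 = 10

Answer: 10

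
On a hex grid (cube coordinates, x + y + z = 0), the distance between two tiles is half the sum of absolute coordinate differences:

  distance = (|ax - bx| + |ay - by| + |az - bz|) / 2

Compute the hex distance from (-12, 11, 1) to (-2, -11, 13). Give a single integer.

|ax - bx| = |-12 - (-2)| = 10
|ay - by| = |11 - (-11)| = 22
|az - bz| = |1 - 13| = 12
distance = (10 + 22 + 12) / 2 = 44 / 2 = 22

Answer: 22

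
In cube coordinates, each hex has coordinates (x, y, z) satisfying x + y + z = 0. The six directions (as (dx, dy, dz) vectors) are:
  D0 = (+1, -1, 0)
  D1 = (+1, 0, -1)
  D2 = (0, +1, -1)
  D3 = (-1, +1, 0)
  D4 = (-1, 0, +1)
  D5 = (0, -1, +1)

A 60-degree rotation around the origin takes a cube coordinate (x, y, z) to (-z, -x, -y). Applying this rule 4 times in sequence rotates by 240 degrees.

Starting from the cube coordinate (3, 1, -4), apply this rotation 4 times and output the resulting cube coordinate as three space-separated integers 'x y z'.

Answer: -4 3 1

Derivation:
Start: (3, 1, -4)
Step 1: (3, 1, -4) -> (-(-4), -(3), -(1)) = (4, -3, -1)
Step 2: (4, -3, -1) -> (-(-1), -(4), -(-3)) = (1, -4, 3)
Step 3: (1, -4, 3) -> (-(3), -(1), -(-4)) = (-3, -1, 4)
Step 4: (-3, -1, 4) -> (-(4), -(-3), -(-1)) = (-4, 3, 1)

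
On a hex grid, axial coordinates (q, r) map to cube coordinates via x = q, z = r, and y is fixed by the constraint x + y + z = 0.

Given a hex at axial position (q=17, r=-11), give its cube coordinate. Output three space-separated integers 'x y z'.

Answer: 17 -6 -11

Derivation:
x = q = 17
z = r = -11
y = -x - z = -(17) - (-11) = -6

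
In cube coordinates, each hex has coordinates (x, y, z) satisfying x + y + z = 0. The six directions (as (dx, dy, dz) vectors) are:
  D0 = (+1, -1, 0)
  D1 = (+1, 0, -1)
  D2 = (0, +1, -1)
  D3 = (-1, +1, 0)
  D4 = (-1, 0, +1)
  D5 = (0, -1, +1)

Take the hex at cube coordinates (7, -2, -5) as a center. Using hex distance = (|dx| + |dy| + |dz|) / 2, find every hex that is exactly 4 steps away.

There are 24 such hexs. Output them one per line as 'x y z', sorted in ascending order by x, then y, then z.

Answer: 3 -2 -1
3 -1 -2
3 0 -3
3 1 -4
3 2 -5
4 -3 -1
4 2 -6
5 -4 -1
5 2 -7
6 -5 -1
6 2 -8
7 -6 -1
7 2 -9
8 -6 -2
8 1 -9
9 -6 -3
9 0 -9
10 -6 -4
10 -1 -9
11 -6 -5
11 -5 -6
11 -4 -7
11 -3 -8
11 -2 -9

Derivation:
Walk ring at distance 4 from (7, -2, -5):
Start at center + D4*4 = (3, -2, -1)
  hex 0: (3, -2, -1)
  hex 1: (4, -3, -1)
  hex 2: (5, -4, -1)
  hex 3: (6, -5, -1)
  hex 4: (7, -6, -1)
  hex 5: (8, -6, -2)
  hex 6: (9, -6, -3)
  hex 7: (10, -6, -4)
  hex 8: (11, -6, -5)
  hex 9: (11, -5, -6)
  hex 10: (11, -4, -7)
  hex 11: (11, -3, -8)
  hex 12: (11, -2, -9)
  hex 13: (10, -1, -9)
  hex 14: (9, 0, -9)
  hex 15: (8, 1, -9)
  hex 16: (7, 2, -9)
  hex 17: (6, 2, -8)
  hex 18: (5, 2, -7)
  hex 19: (4, 2, -6)
  hex 20: (3, 2, -5)
  hex 21: (3, 1, -4)
  hex 22: (3, 0, -3)
  hex 23: (3, -1, -2)
Sorted: 24 hexes.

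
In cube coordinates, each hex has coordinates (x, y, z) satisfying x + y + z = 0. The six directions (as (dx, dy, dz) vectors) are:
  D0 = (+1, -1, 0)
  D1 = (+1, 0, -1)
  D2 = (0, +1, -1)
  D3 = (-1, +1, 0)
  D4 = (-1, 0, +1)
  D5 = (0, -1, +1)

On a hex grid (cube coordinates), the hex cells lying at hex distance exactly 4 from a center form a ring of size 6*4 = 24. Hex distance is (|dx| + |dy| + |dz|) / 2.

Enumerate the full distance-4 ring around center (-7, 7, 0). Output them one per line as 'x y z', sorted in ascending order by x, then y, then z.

Answer: -11 7 4
-11 8 3
-11 9 2
-11 10 1
-11 11 0
-10 6 4
-10 11 -1
-9 5 4
-9 11 -2
-8 4 4
-8 11 -3
-7 3 4
-7 11 -4
-6 3 3
-6 10 -4
-5 3 2
-5 9 -4
-4 3 1
-4 8 -4
-3 3 0
-3 4 -1
-3 5 -2
-3 6 -3
-3 7 -4

Derivation:
Walk ring at distance 4 from (-7, 7, 0):
Start at center + D4*4 = (-11, 7, 4)
  hex 0: (-11, 7, 4)
  hex 1: (-10, 6, 4)
  hex 2: (-9, 5, 4)
  hex 3: (-8, 4, 4)
  hex 4: (-7, 3, 4)
  hex 5: (-6, 3, 3)
  hex 6: (-5, 3, 2)
  hex 7: (-4, 3, 1)
  hex 8: (-3, 3, 0)
  hex 9: (-3, 4, -1)
  hex 10: (-3, 5, -2)
  hex 11: (-3, 6, -3)
  hex 12: (-3, 7, -4)
  hex 13: (-4, 8, -4)
  hex 14: (-5, 9, -4)
  hex 15: (-6, 10, -4)
  hex 16: (-7, 11, -4)
  hex 17: (-8, 11, -3)
  hex 18: (-9, 11, -2)
  hex 19: (-10, 11, -1)
  hex 20: (-11, 11, 0)
  hex 21: (-11, 10, 1)
  hex 22: (-11, 9, 2)
  hex 23: (-11, 8, 3)
Sorted: 24 hexes.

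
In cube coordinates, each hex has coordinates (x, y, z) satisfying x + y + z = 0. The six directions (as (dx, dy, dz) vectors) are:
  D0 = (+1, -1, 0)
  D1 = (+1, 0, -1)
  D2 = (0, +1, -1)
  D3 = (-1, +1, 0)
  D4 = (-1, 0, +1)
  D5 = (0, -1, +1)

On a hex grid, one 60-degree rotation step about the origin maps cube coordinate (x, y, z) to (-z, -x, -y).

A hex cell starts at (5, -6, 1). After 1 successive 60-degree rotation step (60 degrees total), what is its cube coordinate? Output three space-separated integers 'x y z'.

Start: (5, -6, 1)
Step 1: (5, -6, 1) -> (-(1), -(5), -(-6)) = (-1, -5, 6)

Answer: -1 -5 6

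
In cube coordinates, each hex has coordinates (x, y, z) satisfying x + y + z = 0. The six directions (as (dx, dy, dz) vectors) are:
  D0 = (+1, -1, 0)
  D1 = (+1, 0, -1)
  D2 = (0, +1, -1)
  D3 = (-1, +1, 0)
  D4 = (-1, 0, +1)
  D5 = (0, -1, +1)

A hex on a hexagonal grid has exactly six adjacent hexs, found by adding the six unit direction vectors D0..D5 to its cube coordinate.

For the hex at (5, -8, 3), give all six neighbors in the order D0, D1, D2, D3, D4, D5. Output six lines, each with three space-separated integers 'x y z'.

Answer: 6 -9 3
6 -8 2
5 -7 2
4 -7 3
4 -8 4
5 -9 4

Derivation:
Center: (5, -8, 3). Add each direction:
  D0: (5, -8, 3) + (1, -1, 0) = (6, -9, 3)
  D1: (5, -8, 3) + (1, 0, -1) = (6, -8, 2)
  D2: (5, -8, 3) + (0, 1, -1) = (5, -7, 2)
  D3: (5, -8, 3) + (-1, 1, 0) = (4, -7, 3)
  D4: (5, -8, 3) + (-1, 0, 1) = (4, -8, 4)
  D5: (5, -8, 3) + (0, -1, 1) = (5, -9, 4)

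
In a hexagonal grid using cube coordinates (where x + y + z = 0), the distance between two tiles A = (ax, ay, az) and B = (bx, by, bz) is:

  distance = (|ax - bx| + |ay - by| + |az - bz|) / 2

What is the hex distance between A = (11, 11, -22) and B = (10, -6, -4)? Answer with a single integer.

Answer: 18

Derivation:
|ax - bx| = |11 - 10| = 1
|ay - by| = |11 - (-6)| = 17
|az - bz| = |-22 - (-4)| = 18
distance = (1 + 17 + 18) / 2 = 36 / 2 = 18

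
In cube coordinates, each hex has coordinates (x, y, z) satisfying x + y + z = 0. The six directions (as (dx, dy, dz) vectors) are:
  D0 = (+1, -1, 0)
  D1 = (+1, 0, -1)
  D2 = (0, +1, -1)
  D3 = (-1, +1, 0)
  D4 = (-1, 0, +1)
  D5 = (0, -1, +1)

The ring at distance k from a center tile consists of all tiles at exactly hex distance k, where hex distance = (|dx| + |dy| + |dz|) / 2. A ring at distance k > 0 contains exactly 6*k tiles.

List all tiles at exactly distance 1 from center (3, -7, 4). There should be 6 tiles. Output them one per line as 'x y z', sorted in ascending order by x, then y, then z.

Walk ring at distance 1 from (3, -7, 4):
Start at center + D4*1 = (2, -7, 5)
  hex 0: (2, -7, 5)
  hex 1: (3, -8, 5)
  hex 2: (4, -8, 4)
  hex 3: (4, -7, 3)
  hex 4: (3, -6, 3)
  hex 5: (2, -6, 4)
Sorted: 6 hexes.

Answer: 2 -7 5
2 -6 4
3 -8 5
3 -6 3
4 -8 4
4 -7 3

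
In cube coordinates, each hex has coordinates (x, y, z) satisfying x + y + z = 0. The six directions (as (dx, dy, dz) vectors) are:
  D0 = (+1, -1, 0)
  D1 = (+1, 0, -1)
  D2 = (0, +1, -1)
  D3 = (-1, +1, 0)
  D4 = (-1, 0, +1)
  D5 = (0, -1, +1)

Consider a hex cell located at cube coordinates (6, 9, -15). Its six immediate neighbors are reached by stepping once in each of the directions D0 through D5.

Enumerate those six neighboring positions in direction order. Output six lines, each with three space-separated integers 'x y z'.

Center: (6, 9, -15). Add each direction:
  D0: (6, 9, -15) + (1, -1, 0) = (7, 8, -15)
  D1: (6, 9, -15) + (1, 0, -1) = (7, 9, -16)
  D2: (6, 9, -15) + (0, 1, -1) = (6, 10, -16)
  D3: (6, 9, -15) + (-1, 1, 0) = (5, 10, -15)
  D4: (6, 9, -15) + (-1, 0, 1) = (5, 9, -14)
  D5: (6, 9, -15) + (0, -1, 1) = (6, 8, -14)

Answer: 7 8 -15
7 9 -16
6 10 -16
5 10 -15
5 9 -14
6 8 -14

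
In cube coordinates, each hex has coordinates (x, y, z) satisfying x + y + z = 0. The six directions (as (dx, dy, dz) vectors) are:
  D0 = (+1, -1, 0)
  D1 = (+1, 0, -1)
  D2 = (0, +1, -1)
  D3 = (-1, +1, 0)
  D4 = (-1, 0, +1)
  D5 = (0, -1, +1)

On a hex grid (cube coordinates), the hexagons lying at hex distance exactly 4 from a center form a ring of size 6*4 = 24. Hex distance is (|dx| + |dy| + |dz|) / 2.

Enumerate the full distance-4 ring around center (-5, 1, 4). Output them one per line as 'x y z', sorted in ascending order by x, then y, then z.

Walk ring at distance 4 from (-5, 1, 4):
Start at center + D4*4 = (-9, 1, 8)
  hex 0: (-9, 1, 8)
  hex 1: (-8, 0, 8)
  hex 2: (-7, -1, 8)
  hex 3: (-6, -2, 8)
  hex 4: (-5, -3, 8)
  hex 5: (-4, -3, 7)
  hex 6: (-3, -3, 6)
  hex 7: (-2, -3, 5)
  hex 8: (-1, -3, 4)
  hex 9: (-1, -2, 3)
  hex 10: (-1, -1, 2)
  hex 11: (-1, 0, 1)
  hex 12: (-1, 1, 0)
  hex 13: (-2, 2, 0)
  hex 14: (-3, 3, 0)
  hex 15: (-4, 4, 0)
  hex 16: (-5, 5, 0)
  hex 17: (-6, 5, 1)
  hex 18: (-7, 5, 2)
  hex 19: (-8, 5, 3)
  hex 20: (-9, 5, 4)
  hex 21: (-9, 4, 5)
  hex 22: (-9, 3, 6)
  hex 23: (-9, 2, 7)
Sorted: 24 hexes.

Answer: -9 1 8
-9 2 7
-9 3 6
-9 4 5
-9 5 4
-8 0 8
-8 5 3
-7 -1 8
-7 5 2
-6 -2 8
-6 5 1
-5 -3 8
-5 5 0
-4 -3 7
-4 4 0
-3 -3 6
-3 3 0
-2 -3 5
-2 2 0
-1 -3 4
-1 -2 3
-1 -1 2
-1 0 1
-1 1 0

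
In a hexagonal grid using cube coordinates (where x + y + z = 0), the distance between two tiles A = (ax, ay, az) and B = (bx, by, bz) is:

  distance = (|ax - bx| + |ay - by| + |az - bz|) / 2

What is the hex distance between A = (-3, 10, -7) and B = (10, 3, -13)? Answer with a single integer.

Answer: 13

Derivation:
|ax - bx| = |-3 - 10| = 13
|ay - by| = |10 - 3| = 7
|az - bz| = |-7 - (-13)| = 6
distance = (13 + 7 + 6) / 2 = 26 / 2 = 13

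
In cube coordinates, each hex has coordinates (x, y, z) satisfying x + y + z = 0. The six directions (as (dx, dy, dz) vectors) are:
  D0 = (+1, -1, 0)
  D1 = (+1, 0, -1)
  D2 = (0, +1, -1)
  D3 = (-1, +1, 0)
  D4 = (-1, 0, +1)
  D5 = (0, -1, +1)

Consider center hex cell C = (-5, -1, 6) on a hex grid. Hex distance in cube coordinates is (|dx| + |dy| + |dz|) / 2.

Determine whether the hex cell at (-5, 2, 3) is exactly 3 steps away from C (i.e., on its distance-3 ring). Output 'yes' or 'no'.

|px - cx| = |-5 - (-5)| = 0
|py - cy| = |2 - (-1)| = 3
|pz - cz| = |3 - 6| = 3
distance = (0+3+3)/2 = 6/2 = 3
radius = 3; distance == radius -> yes

Answer: yes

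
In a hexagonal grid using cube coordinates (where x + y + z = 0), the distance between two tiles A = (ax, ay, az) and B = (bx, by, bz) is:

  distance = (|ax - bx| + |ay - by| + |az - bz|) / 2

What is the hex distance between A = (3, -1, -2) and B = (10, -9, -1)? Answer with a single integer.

Answer: 8

Derivation:
|ax - bx| = |3 - 10| = 7
|ay - by| = |-1 - (-9)| = 8
|az - bz| = |-2 - (-1)| = 1
distance = (7 + 8 + 1) / 2 = 16 / 2 = 8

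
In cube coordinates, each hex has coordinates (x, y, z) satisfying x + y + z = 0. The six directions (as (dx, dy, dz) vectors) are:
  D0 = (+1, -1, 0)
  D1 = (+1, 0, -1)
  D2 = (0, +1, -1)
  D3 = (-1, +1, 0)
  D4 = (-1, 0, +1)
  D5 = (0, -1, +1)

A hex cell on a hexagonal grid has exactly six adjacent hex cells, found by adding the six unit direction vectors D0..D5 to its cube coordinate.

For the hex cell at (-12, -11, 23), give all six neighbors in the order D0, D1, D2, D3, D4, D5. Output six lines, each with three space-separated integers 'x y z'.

Center: (-12, -11, 23). Add each direction:
  D0: (-12, -11, 23) + (1, -1, 0) = (-11, -12, 23)
  D1: (-12, -11, 23) + (1, 0, -1) = (-11, -11, 22)
  D2: (-12, -11, 23) + (0, 1, -1) = (-12, -10, 22)
  D3: (-12, -11, 23) + (-1, 1, 0) = (-13, -10, 23)
  D4: (-12, -11, 23) + (-1, 0, 1) = (-13, -11, 24)
  D5: (-12, -11, 23) + (0, -1, 1) = (-12, -12, 24)

Answer: -11 -12 23
-11 -11 22
-12 -10 22
-13 -10 23
-13 -11 24
-12 -12 24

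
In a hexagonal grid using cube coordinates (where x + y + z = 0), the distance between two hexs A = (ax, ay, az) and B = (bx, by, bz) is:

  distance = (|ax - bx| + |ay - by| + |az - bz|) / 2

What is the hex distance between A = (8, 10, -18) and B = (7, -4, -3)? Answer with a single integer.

|ax - bx| = |8 - 7| = 1
|ay - by| = |10 - (-4)| = 14
|az - bz| = |-18 - (-3)| = 15
distance = (1 + 14 + 15) / 2 = 30 / 2 = 15

Answer: 15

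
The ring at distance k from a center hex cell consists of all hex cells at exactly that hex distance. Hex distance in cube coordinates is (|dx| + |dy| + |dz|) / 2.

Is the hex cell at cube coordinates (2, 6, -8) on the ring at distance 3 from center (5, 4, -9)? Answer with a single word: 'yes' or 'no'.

Answer: yes

Derivation:
|px - cx| = |2 - 5| = 3
|py - cy| = |6 - 4| = 2
|pz - cz| = |-8 - (-9)| = 1
distance = (3+2+1)/2 = 6/2 = 3
radius = 3; distance == radius -> yes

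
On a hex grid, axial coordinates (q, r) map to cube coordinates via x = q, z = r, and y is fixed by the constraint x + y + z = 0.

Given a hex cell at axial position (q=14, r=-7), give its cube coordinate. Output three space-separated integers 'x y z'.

x = q = 14
z = r = -7
y = -x - z = -(14) - (-7) = -7

Answer: 14 -7 -7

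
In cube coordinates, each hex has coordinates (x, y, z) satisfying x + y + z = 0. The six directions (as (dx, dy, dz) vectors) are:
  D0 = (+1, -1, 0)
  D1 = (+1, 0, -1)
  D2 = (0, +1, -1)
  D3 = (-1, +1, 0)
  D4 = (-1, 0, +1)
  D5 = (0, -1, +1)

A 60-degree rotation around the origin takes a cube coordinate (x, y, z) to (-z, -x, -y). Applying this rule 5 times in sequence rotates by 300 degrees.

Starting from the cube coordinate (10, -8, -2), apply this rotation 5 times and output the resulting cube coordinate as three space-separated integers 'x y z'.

Answer: 8 2 -10

Derivation:
Start: (10, -8, -2)
Step 1: (10, -8, -2) -> (-(-2), -(10), -(-8)) = (2, -10, 8)
Step 2: (2, -10, 8) -> (-(8), -(2), -(-10)) = (-8, -2, 10)
Step 3: (-8, -2, 10) -> (-(10), -(-8), -(-2)) = (-10, 8, 2)
Step 4: (-10, 8, 2) -> (-(2), -(-10), -(8)) = (-2, 10, -8)
Step 5: (-2, 10, -8) -> (-(-8), -(-2), -(10)) = (8, 2, -10)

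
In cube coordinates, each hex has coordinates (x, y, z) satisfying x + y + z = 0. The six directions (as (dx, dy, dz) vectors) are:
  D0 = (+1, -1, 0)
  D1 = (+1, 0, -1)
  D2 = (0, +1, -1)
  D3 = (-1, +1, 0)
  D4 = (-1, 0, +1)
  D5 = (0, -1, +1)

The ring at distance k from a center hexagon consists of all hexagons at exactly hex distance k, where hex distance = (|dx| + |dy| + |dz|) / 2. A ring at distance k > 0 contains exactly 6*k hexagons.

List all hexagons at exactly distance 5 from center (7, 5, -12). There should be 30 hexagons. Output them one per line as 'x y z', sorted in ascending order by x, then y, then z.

Answer: 2 5 -7
2 6 -8
2 7 -9
2 8 -10
2 9 -11
2 10 -12
3 4 -7
3 10 -13
4 3 -7
4 10 -14
5 2 -7
5 10 -15
6 1 -7
6 10 -16
7 0 -7
7 10 -17
8 0 -8
8 9 -17
9 0 -9
9 8 -17
10 0 -10
10 7 -17
11 0 -11
11 6 -17
12 0 -12
12 1 -13
12 2 -14
12 3 -15
12 4 -16
12 5 -17

Derivation:
Walk ring at distance 5 from (7, 5, -12):
Start at center + D4*5 = (2, 5, -7)
  hex 0: (2, 5, -7)
  hex 1: (3, 4, -7)
  hex 2: (4, 3, -7)
  hex 3: (5, 2, -7)
  hex 4: (6, 1, -7)
  hex 5: (7, 0, -7)
  hex 6: (8, 0, -8)
  hex 7: (9, 0, -9)
  hex 8: (10, 0, -10)
  hex 9: (11, 0, -11)
  hex 10: (12, 0, -12)
  hex 11: (12, 1, -13)
  hex 12: (12, 2, -14)
  hex 13: (12, 3, -15)
  hex 14: (12, 4, -16)
  hex 15: (12, 5, -17)
  hex 16: (11, 6, -17)
  hex 17: (10, 7, -17)
  hex 18: (9, 8, -17)
  hex 19: (8, 9, -17)
  hex 20: (7, 10, -17)
  hex 21: (6, 10, -16)
  hex 22: (5, 10, -15)
  hex 23: (4, 10, -14)
  hex 24: (3, 10, -13)
  hex 25: (2, 10, -12)
  hex 26: (2, 9, -11)
  hex 27: (2, 8, -10)
  hex 28: (2, 7, -9)
  hex 29: (2, 6, -8)
Sorted: 30 hexes.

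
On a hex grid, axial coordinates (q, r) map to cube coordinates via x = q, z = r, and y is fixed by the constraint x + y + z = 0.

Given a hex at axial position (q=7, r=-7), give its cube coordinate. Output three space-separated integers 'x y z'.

Answer: 7 0 -7

Derivation:
x = q = 7
z = r = -7
y = -x - z = -(7) - (-7) = 0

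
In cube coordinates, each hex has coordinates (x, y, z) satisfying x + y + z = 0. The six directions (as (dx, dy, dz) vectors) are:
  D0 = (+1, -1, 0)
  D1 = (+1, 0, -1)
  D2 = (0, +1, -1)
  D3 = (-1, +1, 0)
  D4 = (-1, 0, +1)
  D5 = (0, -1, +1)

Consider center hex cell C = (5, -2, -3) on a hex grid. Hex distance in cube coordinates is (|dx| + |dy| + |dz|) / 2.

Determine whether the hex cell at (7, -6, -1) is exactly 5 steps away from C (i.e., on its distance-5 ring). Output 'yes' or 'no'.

Answer: no

Derivation:
|px - cx| = |7 - 5| = 2
|py - cy| = |-6 - (-2)| = 4
|pz - cz| = |-1 - (-3)| = 2
distance = (2+4+2)/2 = 8/2 = 4
radius = 5; distance != radius -> no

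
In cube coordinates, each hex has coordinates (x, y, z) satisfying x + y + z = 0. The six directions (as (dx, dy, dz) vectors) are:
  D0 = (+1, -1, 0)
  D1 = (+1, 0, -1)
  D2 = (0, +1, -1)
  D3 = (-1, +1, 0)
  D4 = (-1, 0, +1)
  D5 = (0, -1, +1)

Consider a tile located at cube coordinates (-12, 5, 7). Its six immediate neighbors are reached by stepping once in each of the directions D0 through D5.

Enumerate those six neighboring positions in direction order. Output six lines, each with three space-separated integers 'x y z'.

Center: (-12, 5, 7). Add each direction:
  D0: (-12, 5, 7) + (1, -1, 0) = (-11, 4, 7)
  D1: (-12, 5, 7) + (1, 0, -1) = (-11, 5, 6)
  D2: (-12, 5, 7) + (0, 1, -1) = (-12, 6, 6)
  D3: (-12, 5, 7) + (-1, 1, 0) = (-13, 6, 7)
  D4: (-12, 5, 7) + (-1, 0, 1) = (-13, 5, 8)
  D5: (-12, 5, 7) + (0, -1, 1) = (-12, 4, 8)

Answer: -11 4 7
-11 5 6
-12 6 6
-13 6 7
-13 5 8
-12 4 8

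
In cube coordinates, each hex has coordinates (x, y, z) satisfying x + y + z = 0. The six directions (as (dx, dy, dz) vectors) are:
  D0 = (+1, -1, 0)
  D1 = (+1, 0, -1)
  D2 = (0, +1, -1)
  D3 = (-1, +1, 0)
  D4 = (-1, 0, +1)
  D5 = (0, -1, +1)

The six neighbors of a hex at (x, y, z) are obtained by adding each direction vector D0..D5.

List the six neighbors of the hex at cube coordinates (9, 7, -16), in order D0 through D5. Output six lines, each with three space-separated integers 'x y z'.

Center: (9, 7, -16). Add each direction:
  D0: (9, 7, -16) + (1, -1, 0) = (10, 6, -16)
  D1: (9, 7, -16) + (1, 0, -1) = (10, 7, -17)
  D2: (9, 7, -16) + (0, 1, -1) = (9, 8, -17)
  D3: (9, 7, -16) + (-1, 1, 0) = (8, 8, -16)
  D4: (9, 7, -16) + (-1, 0, 1) = (8, 7, -15)
  D5: (9, 7, -16) + (0, -1, 1) = (9, 6, -15)

Answer: 10 6 -16
10 7 -17
9 8 -17
8 8 -16
8 7 -15
9 6 -15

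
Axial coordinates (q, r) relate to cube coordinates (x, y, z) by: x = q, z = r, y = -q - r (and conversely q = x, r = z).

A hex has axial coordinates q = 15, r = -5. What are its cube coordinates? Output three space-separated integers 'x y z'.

x = q = 15
z = r = -5
y = -x - z = -(15) - (-5) = -10

Answer: 15 -10 -5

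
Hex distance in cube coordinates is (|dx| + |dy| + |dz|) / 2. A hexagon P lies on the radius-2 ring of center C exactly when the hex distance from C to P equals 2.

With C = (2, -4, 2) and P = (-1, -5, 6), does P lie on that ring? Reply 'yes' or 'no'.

Answer: no

Derivation:
|px - cx| = |-1 - 2| = 3
|py - cy| = |-5 - (-4)| = 1
|pz - cz| = |6 - 2| = 4
distance = (3+1+4)/2 = 8/2 = 4
radius = 2; distance != radius -> no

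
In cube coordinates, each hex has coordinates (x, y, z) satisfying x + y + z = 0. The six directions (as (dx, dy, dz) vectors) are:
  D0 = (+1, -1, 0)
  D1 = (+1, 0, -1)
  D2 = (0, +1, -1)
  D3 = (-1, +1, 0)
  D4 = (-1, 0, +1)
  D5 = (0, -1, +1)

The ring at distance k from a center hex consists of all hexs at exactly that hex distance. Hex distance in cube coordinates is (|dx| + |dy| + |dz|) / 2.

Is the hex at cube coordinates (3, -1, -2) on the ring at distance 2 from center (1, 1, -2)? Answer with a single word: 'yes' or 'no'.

Answer: yes

Derivation:
|px - cx| = |3 - 1| = 2
|py - cy| = |-1 - 1| = 2
|pz - cz| = |-2 - (-2)| = 0
distance = (2+2+0)/2 = 4/2 = 2
radius = 2; distance == radius -> yes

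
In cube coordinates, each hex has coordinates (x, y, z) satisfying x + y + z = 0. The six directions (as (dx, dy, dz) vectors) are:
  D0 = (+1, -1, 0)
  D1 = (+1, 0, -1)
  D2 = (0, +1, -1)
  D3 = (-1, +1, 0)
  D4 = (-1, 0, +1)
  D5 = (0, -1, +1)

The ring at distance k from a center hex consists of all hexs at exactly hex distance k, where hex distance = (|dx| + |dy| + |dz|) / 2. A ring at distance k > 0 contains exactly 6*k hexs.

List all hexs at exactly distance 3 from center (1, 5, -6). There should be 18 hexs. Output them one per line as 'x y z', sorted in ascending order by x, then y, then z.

Walk ring at distance 3 from (1, 5, -6):
Start at center + D4*3 = (-2, 5, -3)
  hex 0: (-2, 5, -3)
  hex 1: (-1, 4, -3)
  hex 2: (0, 3, -3)
  hex 3: (1, 2, -3)
  hex 4: (2, 2, -4)
  hex 5: (3, 2, -5)
  hex 6: (4, 2, -6)
  hex 7: (4, 3, -7)
  hex 8: (4, 4, -8)
  hex 9: (4, 5, -9)
  hex 10: (3, 6, -9)
  hex 11: (2, 7, -9)
  hex 12: (1, 8, -9)
  hex 13: (0, 8, -8)
  hex 14: (-1, 8, -7)
  hex 15: (-2, 8, -6)
  hex 16: (-2, 7, -5)
  hex 17: (-2, 6, -4)
Sorted: 18 hexes.

Answer: -2 5 -3
-2 6 -4
-2 7 -5
-2 8 -6
-1 4 -3
-1 8 -7
0 3 -3
0 8 -8
1 2 -3
1 8 -9
2 2 -4
2 7 -9
3 2 -5
3 6 -9
4 2 -6
4 3 -7
4 4 -8
4 5 -9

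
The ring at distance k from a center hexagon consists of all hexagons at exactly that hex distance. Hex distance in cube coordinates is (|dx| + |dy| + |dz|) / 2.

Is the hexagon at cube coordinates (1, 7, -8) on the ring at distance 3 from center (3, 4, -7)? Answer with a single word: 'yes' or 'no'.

|px - cx| = |1 - 3| = 2
|py - cy| = |7 - 4| = 3
|pz - cz| = |-8 - (-7)| = 1
distance = (2+3+1)/2 = 6/2 = 3
radius = 3; distance == radius -> yes

Answer: yes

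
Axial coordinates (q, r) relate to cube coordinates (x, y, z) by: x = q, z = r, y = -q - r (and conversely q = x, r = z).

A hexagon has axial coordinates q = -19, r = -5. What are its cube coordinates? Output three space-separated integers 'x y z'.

Answer: -19 24 -5

Derivation:
x = q = -19
z = r = -5
y = -x - z = -(-19) - (-5) = 24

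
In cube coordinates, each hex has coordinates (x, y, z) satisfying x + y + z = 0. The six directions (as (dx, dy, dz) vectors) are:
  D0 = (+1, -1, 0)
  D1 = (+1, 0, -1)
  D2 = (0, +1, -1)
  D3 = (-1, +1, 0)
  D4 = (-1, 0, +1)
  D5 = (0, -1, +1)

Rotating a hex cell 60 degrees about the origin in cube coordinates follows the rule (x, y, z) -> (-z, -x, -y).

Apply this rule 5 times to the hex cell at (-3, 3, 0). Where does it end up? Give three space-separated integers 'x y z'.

Start: (-3, 3, 0)
Step 1: (-3, 3, 0) -> (-(0), -(-3), -(3)) = (0, 3, -3)
Step 2: (0, 3, -3) -> (-(-3), -(0), -(3)) = (3, 0, -3)
Step 3: (3, 0, -3) -> (-(-3), -(3), -(0)) = (3, -3, 0)
Step 4: (3, -3, 0) -> (-(0), -(3), -(-3)) = (0, -3, 3)
Step 5: (0, -3, 3) -> (-(3), -(0), -(-3)) = (-3, 0, 3)

Answer: -3 0 3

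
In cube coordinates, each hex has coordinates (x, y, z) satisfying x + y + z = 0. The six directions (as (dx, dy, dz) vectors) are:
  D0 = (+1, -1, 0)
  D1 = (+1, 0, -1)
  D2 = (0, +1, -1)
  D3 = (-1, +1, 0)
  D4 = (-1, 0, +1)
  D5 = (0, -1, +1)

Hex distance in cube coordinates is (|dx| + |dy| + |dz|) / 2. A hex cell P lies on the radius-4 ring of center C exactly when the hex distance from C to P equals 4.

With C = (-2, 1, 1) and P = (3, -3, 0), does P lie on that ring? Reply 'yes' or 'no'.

|px - cx| = |3 - (-2)| = 5
|py - cy| = |-3 - 1| = 4
|pz - cz| = |0 - 1| = 1
distance = (5+4+1)/2 = 10/2 = 5
radius = 4; distance != radius -> no

Answer: no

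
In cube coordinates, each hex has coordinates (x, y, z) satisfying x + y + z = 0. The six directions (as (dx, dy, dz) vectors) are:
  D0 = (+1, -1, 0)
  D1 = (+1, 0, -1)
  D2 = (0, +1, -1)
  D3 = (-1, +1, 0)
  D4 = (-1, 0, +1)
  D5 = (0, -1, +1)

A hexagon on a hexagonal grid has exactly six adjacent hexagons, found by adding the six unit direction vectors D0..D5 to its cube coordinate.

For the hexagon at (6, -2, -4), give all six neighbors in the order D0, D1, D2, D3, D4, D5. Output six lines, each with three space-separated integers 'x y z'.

Answer: 7 -3 -4
7 -2 -5
6 -1 -5
5 -1 -4
5 -2 -3
6 -3 -3

Derivation:
Center: (6, -2, -4). Add each direction:
  D0: (6, -2, -4) + (1, -1, 0) = (7, -3, -4)
  D1: (6, -2, -4) + (1, 0, -1) = (7, -2, -5)
  D2: (6, -2, -4) + (0, 1, -1) = (6, -1, -5)
  D3: (6, -2, -4) + (-1, 1, 0) = (5, -1, -4)
  D4: (6, -2, -4) + (-1, 0, 1) = (5, -2, -3)
  D5: (6, -2, -4) + (0, -1, 1) = (6, -3, -3)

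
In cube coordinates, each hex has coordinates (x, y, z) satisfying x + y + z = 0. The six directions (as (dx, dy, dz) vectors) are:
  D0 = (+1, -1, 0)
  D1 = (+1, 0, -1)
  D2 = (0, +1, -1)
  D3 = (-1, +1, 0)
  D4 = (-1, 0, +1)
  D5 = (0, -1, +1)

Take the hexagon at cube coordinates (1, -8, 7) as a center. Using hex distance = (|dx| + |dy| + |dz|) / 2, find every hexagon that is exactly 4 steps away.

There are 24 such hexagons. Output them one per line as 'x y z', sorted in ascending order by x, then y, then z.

Answer: -3 -8 11
-3 -7 10
-3 -6 9
-3 -5 8
-3 -4 7
-2 -9 11
-2 -4 6
-1 -10 11
-1 -4 5
0 -11 11
0 -4 4
1 -12 11
1 -4 3
2 -12 10
2 -5 3
3 -12 9
3 -6 3
4 -12 8
4 -7 3
5 -12 7
5 -11 6
5 -10 5
5 -9 4
5 -8 3

Derivation:
Walk ring at distance 4 from (1, -8, 7):
Start at center + D4*4 = (-3, -8, 11)
  hex 0: (-3, -8, 11)
  hex 1: (-2, -9, 11)
  hex 2: (-1, -10, 11)
  hex 3: (0, -11, 11)
  hex 4: (1, -12, 11)
  hex 5: (2, -12, 10)
  hex 6: (3, -12, 9)
  hex 7: (4, -12, 8)
  hex 8: (5, -12, 7)
  hex 9: (5, -11, 6)
  hex 10: (5, -10, 5)
  hex 11: (5, -9, 4)
  hex 12: (5, -8, 3)
  hex 13: (4, -7, 3)
  hex 14: (3, -6, 3)
  hex 15: (2, -5, 3)
  hex 16: (1, -4, 3)
  hex 17: (0, -4, 4)
  hex 18: (-1, -4, 5)
  hex 19: (-2, -4, 6)
  hex 20: (-3, -4, 7)
  hex 21: (-3, -5, 8)
  hex 22: (-3, -6, 9)
  hex 23: (-3, -7, 10)
Sorted: 24 hexes.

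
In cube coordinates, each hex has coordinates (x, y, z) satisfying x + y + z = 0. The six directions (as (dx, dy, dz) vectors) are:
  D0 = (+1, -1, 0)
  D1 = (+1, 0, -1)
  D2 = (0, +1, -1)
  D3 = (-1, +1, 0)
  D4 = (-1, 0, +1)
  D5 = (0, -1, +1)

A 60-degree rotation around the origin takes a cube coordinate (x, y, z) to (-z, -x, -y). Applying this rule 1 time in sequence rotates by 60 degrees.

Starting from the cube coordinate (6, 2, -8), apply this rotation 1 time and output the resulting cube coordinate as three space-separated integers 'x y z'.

Start: (6, 2, -8)
Step 1: (6, 2, -8) -> (-(-8), -(6), -(2)) = (8, -6, -2)

Answer: 8 -6 -2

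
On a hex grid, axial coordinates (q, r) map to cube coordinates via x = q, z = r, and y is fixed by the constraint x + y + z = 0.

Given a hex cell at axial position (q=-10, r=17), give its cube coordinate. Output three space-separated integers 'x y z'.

x = q = -10
z = r = 17
y = -x - z = -(-10) - (17) = -7

Answer: -10 -7 17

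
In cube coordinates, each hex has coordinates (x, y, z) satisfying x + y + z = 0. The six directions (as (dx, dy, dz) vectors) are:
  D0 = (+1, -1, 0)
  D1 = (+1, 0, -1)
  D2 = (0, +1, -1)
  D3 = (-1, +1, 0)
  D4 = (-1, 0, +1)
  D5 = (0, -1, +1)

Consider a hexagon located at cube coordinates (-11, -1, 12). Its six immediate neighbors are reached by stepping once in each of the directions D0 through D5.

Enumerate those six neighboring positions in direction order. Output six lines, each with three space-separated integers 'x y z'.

Center: (-11, -1, 12). Add each direction:
  D0: (-11, -1, 12) + (1, -1, 0) = (-10, -2, 12)
  D1: (-11, -1, 12) + (1, 0, -1) = (-10, -1, 11)
  D2: (-11, -1, 12) + (0, 1, -1) = (-11, 0, 11)
  D3: (-11, -1, 12) + (-1, 1, 0) = (-12, 0, 12)
  D4: (-11, -1, 12) + (-1, 0, 1) = (-12, -1, 13)
  D5: (-11, -1, 12) + (0, -1, 1) = (-11, -2, 13)

Answer: -10 -2 12
-10 -1 11
-11 0 11
-12 0 12
-12 -1 13
-11 -2 13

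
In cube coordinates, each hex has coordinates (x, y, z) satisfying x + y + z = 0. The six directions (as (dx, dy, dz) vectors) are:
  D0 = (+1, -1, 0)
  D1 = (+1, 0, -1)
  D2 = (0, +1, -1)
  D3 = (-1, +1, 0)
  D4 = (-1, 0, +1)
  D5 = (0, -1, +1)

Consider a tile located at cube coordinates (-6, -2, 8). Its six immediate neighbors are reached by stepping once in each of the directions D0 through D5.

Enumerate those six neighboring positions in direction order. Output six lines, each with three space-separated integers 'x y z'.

Answer: -5 -3 8
-5 -2 7
-6 -1 7
-7 -1 8
-7 -2 9
-6 -3 9

Derivation:
Center: (-6, -2, 8). Add each direction:
  D0: (-6, -2, 8) + (1, -1, 0) = (-5, -3, 8)
  D1: (-6, -2, 8) + (1, 0, -1) = (-5, -2, 7)
  D2: (-6, -2, 8) + (0, 1, -1) = (-6, -1, 7)
  D3: (-6, -2, 8) + (-1, 1, 0) = (-7, -1, 8)
  D4: (-6, -2, 8) + (-1, 0, 1) = (-7, -2, 9)
  D5: (-6, -2, 8) + (0, -1, 1) = (-6, -3, 9)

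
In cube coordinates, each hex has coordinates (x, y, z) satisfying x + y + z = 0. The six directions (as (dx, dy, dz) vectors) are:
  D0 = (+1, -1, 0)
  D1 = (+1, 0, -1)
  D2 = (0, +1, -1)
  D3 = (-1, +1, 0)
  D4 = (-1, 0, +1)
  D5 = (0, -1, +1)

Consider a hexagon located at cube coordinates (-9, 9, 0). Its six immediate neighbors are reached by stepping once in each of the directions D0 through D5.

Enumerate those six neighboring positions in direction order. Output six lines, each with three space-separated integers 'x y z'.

Answer: -8 8 0
-8 9 -1
-9 10 -1
-10 10 0
-10 9 1
-9 8 1

Derivation:
Center: (-9, 9, 0). Add each direction:
  D0: (-9, 9, 0) + (1, -1, 0) = (-8, 8, 0)
  D1: (-9, 9, 0) + (1, 0, -1) = (-8, 9, -1)
  D2: (-9, 9, 0) + (0, 1, -1) = (-9, 10, -1)
  D3: (-9, 9, 0) + (-1, 1, 0) = (-10, 10, 0)
  D4: (-9, 9, 0) + (-1, 0, 1) = (-10, 9, 1)
  D5: (-9, 9, 0) + (0, -1, 1) = (-9, 8, 1)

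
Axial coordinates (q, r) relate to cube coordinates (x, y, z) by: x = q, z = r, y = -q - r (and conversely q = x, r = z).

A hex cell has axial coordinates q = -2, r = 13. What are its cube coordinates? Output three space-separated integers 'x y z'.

x = q = -2
z = r = 13
y = -x - z = -(-2) - (13) = -11

Answer: -2 -11 13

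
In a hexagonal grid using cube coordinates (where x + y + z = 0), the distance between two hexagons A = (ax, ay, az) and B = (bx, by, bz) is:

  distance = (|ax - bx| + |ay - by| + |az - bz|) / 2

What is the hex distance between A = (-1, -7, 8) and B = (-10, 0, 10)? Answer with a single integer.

|ax - bx| = |-1 - (-10)| = 9
|ay - by| = |-7 - 0| = 7
|az - bz| = |8 - 10| = 2
distance = (9 + 7 + 2) / 2 = 18 / 2 = 9

Answer: 9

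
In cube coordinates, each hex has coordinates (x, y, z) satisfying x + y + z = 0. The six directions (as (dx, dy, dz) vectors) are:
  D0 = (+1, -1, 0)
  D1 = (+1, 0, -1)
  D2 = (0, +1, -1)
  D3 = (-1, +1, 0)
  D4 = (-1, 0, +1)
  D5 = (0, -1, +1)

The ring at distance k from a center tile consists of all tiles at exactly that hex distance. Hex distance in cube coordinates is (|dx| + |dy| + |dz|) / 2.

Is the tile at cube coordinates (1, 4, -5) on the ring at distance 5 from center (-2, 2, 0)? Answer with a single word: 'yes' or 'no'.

Answer: yes

Derivation:
|px - cx| = |1 - (-2)| = 3
|py - cy| = |4 - 2| = 2
|pz - cz| = |-5 - 0| = 5
distance = (3+2+5)/2 = 10/2 = 5
radius = 5; distance == radius -> yes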